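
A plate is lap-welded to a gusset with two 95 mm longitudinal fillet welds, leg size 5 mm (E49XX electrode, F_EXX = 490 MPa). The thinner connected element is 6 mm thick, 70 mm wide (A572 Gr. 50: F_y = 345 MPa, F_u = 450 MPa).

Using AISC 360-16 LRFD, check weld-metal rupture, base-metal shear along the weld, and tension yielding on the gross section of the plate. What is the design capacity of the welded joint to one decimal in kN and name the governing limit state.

Weld metal: throat = 0.707×5 = 3.535 mm, L = 2×95 = 190 mm. φR_n = 0.75 × 0.6 × 490 × 3.535 × 190 = 148.1 kN.
Base metal shear (6 mm plate): yield φR_n = 1.0×0.6×345×6×190 = 236.0 kN; rupture φR_n = 0.75×0.6×450×6×190 = 230.9 kN; take 230.9 kN (rupture).
Tension yield (gross): A_g = 70×6 = 420 mm². φR_n = 0.90 × 345 × 420 = 130.4 kN.
Governing: min(148.1, 230.9, 130.4) = 130.4 kN → gross-section yield.

130.4 kN (gross-section yield governs)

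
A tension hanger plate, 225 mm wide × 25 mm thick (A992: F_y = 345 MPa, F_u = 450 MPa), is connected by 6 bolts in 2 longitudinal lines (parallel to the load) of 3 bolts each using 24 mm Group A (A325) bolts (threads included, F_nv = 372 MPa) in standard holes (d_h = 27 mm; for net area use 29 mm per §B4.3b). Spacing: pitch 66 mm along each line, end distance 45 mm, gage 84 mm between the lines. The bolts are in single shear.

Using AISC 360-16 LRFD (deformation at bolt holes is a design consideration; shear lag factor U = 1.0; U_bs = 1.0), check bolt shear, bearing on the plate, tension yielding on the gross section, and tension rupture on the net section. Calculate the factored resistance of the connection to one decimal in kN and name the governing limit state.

757.3 kN (bolt shear governs)

Bolt shear: A_b = π(24)²/4 = 452.39 mm². φR_n = 0.75 × 372 × 452.39 × 6 × 1 = 757.3 kN.
Bearing (25 mm plate, F_u = 450 MPa): end bolts L_c = 45 − 27/2 = 31.5, R_n = min(1.2×31.5×25×450, 2.4×24×25×450) = 425.25 kN/bolt; interior L_c = 66 − 27 = 39, R_n = 526.5 kN/bolt. φR_n = 0.75 × (2×425.25 + 4×526.5) = 2217.4 kN.
Tension yield (gross): A_g = 225×25 = 5625 mm². φR_n = 0.90 × 345 × 5625 = 1746.6 kN.
Tension rupture (net): A_n = (225 − 2×29)×25 = 4175 mm² (U = 1.0, A_e = A_n). φR_n = 0.75 × 450 × 4175 = 1409.1 kN.
Governing: min(757.3, 2217.4, 1746.6, 1409.1) = 757.3 kN → bolt shear.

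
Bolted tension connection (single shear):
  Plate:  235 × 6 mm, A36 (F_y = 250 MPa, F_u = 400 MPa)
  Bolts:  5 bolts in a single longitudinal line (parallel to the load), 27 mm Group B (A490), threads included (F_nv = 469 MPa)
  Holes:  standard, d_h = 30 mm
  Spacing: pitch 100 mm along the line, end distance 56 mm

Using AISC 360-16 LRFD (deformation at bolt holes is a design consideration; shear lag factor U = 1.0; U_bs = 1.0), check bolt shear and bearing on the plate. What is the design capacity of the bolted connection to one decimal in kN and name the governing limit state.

555.1 kN (bearing governs)

Bolt shear: A_b = π(27)²/4 = 572.56 mm². φR_n = 0.75 × 469 × 572.56 × 5 × 1 = 1007.0 kN.
Bearing (6 mm plate, F_u = 400 MPa): end bolts L_c = 56 − 30/2 = 41, R_n = min(1.2×41×6×400, 2.4×27×6×400) = 118.08 kN/bolt; interior L_c = 100 − 30 = 70, R_n = 155.52 kN/bolt. φR_n = 0.75 × (1×118.08 + 4×155.52) = 555.1 kN.
Governing: min(1007.0, 555.1) = 555.1 kN → bearing.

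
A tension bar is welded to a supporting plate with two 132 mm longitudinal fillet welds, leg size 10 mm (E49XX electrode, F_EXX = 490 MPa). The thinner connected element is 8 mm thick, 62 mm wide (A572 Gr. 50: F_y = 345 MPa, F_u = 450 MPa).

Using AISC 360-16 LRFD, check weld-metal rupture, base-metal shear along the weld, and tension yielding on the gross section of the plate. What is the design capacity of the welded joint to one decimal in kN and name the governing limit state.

Weld metal: throat = 0.707×10 = 7.07 mm, L = 2×132 = 264 mm. φR_n = 0.75 × 0.6 × 490 × 7.07 × 264 = 411.6 kN.
Base metal shear (8 mm plate): yield φR_n = 1.0×0.6×345×8×264 = 437.2 kN; rupture φR_n = 0.75×0.6×450×8×264 = 427.7 kN; take 427.7 kN (rupture).
Tension yield (gross): A_g = 62×8 = 496 mm². φR_n = 0.90 × 345 × 496 = 154.0 kN.
Governing: min(411.6, 427.7, 154.0) = 154.0 kN → gross-section yield.

154.0 kN (gross-section yield governs)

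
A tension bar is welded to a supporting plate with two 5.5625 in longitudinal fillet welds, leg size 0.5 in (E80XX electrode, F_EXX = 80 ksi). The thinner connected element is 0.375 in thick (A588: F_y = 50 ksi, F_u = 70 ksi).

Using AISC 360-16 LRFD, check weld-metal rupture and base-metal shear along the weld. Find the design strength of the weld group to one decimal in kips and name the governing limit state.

Weld metal: throat = 0.707×0.5 = 0.3535 in, L = 2×5.5625 = 11.125 in. φR_n = 0.75 × 0.6 × 80 × 0.3535 × 11.125 = 141.6 kips.
Base metal shear (0.375 in plate): yield φR_n = 1.0×0.6×50×0.375×11.125 = 125.2 kips; rupture φR_n = 0.75×0.6×70×0.375×11.125 = 131.4 kips; take 125.2 kips (yield).
Governing: min(141.6, 125.2) = 125.2 kips → base-metal shear.

125.2 kips (base-metal shear governs)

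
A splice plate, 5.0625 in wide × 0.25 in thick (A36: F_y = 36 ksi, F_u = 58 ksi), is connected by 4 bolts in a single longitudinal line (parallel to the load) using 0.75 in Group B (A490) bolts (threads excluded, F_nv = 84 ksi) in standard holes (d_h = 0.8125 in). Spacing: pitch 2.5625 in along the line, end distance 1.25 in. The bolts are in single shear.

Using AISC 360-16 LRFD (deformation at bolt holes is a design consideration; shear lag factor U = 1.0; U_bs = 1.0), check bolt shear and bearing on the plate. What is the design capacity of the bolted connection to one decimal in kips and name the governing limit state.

69.7 kips (bearing governs)

Bolt shear: A_b = π(0.75)²/4 = 0.44179 in². φR_n = 0.75 × 84 × 0.44179 × 4 × 1 = 111.3 kips.
Bearing (0.25 in plate, F_u = 58 ksi): end bolts L_c = 1.25 − 0.8125/2 = 0.84375, R_n = min(1.2×0.84375×0.25×58, 2.4×0.75×0.25×58) = 14.681 kips/bolt; interior L_c = 2.5625 − 0.8125 = 1.75, R_n = 26.1 kips/bolt. φR_n = 0.75 × (1×14.681 + 3×26.1) = 69.7 kips.
Governing: min(111.3, 69.7) = 69.7 kips → bearing.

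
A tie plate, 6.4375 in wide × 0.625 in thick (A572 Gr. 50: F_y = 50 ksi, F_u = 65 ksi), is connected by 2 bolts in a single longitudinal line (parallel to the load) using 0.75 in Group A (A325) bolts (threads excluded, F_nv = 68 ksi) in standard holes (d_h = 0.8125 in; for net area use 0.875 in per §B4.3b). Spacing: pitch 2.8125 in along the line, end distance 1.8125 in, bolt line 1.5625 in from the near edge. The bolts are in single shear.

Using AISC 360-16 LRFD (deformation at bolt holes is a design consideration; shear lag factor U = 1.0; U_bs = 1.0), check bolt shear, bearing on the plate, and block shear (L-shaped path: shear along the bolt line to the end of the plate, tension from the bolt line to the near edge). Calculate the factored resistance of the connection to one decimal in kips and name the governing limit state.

Bolt shear: A_b = π(0.75)²/4 = 0.44179 in². φR_n = 0.75 × 68 × 0.44179 × 2 × 1 = 45.1 kips.
Bearing (0.625 in plate, F_u = 65 ksi): end bolts L_c = 1.8125 − 0.8125/2 = 1.40625, R_n = min(1.2×1.40625×0.625×65, 2.4×0.75×0.625×65) = 68.555 kips/bolt; interior L_c = 2.8125 − 0.8125 = 2, R_n = 73.125 kips/bolt. φR_n = 0.75 × (1×68.555 + 1×73.125) = 106.3 kips.
Block shear: shear path 1×[1.8125+1×2.8125] = 1×4.625 in, A_gv = 2.8906, A_nv = 1×(4.625 − 1.5×0.875)×0.625 = 2.0703 in²; tension to near edge: (1.5625 − 0.5×0.875)×0.625 = 0.70313 in². R_n = min(0.6×65×2.0703, 0.6×50×2.8906) + 1.0×65×0.70313 = min(80.742, 86.718) + 45.703 = 126.45 kips. φR_n = 0.75 × 126.45 = 94.8 kips.
Governing: min(45.1, 106.3, 94.8) = 45.1 kips → bolt shear.

45.1 kips (bolt shear governs)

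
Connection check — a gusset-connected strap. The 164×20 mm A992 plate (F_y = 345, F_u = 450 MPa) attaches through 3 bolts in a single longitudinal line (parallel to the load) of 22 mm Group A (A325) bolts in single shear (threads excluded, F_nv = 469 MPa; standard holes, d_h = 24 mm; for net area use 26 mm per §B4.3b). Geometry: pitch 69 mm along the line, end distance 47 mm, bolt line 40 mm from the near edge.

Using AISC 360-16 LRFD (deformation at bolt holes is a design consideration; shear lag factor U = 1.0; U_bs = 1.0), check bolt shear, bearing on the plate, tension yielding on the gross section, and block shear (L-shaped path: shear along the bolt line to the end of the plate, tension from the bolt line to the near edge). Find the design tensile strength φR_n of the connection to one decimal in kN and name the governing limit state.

401.1 kN (bolt shear governs)

Bolt shear: A_b = π(22)²/4 = 380.13 mm². φR_n = 0.75 × 469 × 380.13 × 3 × 1 = 401.1 kN.
Bearing (20 mm plate, F_u = 450 MPa): end bolts L_c = 47 − 24/2 = 35, R_n = min(1.2×35×20×450, 2.4×22×20×450) = 378 kN/bolt; interior L_c = 69 − 24 = 45, R_n = 475.2 kN/bolt. φR_n = 0.75 × (1×378 + 2×475.2) = 996.3 kN.
Tension yield (gross): A_g = 164×20 = 3280 mm². φR_n = 0.90 × 345 × 3280 = 1018.4 kN.
Block shear: shear path 1×[47+2×69] = 1×185 mm, A_gv = 3700, A_nv = 1×(185 − 2.5×26)×20 = 2400 mm²; tension to near edge: (40 − 0.5×26)×20 = 540 mm². R_n = min(0.6×450×2400, 0.6×345×3700) + 1.0×450×540 = min(648, 765.9) + 243 = 891 kN. φR_n = 0.75 × 891 = 668.3 kN.
Governing: min(401.1, 996.3, 1018.4, 668.3) = 401.1 kN → bolt shear.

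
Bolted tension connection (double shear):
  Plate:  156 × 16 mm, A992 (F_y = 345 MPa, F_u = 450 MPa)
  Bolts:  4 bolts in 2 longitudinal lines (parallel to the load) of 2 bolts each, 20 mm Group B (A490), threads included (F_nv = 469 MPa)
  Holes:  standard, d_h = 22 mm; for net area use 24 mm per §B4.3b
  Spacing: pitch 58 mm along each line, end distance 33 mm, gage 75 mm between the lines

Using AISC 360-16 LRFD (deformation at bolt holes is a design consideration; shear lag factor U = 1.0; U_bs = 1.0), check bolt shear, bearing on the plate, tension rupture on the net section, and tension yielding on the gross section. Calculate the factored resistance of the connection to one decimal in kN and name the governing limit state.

583.2 kN (net-section rupture governs)

Bolt shear: A_b = π(20)²/4 = 314.16 mm². φR_n = 0.75 × 469 × 314.16 × 4 × 2 = 884.0 kN.
Bearing (16 mm plate, F_u = 450 MPa): end bolts L_c = 33 − 22/2 = 22, R_n = min(1.2×22×16×450, 2.4×20×16×450) = 190.08 kN/bolt; interior L_c = 58 − 22 = 36, R_n = 311.04 kN/bolt. φR_n = 0.75 × (2×190.08 + 2×311.04) = 751.7 kN.
Tension rupture (net): A_n = (156 − 2×24)×16 = 1728 mm² (U = 1.0, A_e = A_n). φR_n = 0.75 × 450 × 1728 = 583.2 kN.
Tension yield (gross): A_g = 156×16 = 2496 mm². φR_n = 0.90 × 345 × 2496 = 775.0 kN.
Governing: min(884.0, 751.7, 583.2, 775.0) = 583.2 kN → net-section rupture.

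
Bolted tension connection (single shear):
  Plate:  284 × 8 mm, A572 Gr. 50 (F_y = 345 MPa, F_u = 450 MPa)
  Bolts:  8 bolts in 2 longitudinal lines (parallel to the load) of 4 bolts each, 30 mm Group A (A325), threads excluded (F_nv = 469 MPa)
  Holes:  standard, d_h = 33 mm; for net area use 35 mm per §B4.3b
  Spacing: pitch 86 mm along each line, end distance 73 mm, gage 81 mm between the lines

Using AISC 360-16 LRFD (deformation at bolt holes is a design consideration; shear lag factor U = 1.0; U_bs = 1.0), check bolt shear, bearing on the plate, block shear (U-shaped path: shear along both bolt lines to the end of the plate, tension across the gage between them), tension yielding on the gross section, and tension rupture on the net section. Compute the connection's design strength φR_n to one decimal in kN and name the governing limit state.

Bolt shear: A_b = π(30)²/4 = 706.86 mm². φR_n = 0.75 × 469 × 706.86 × 8 × 1 = 1989.1 kN.
Bearing (8 mm plate, F_u = 450 MPa): end bolts L_c = 73 − 33/2 = 56.5, R_n = min(1.2×56.5×8×450, 2.4×30×8×450) = 244.08 kN/bolt; interior L_c = 86 − 33 = 53, R_n = 228.96 kN/bolt. φR_n = 0.75 × (2×244.08 + 6×228.96) = 1396.4 kN.
Block shear: shear path 2×[73+3×86] = 2×331 mm, A_gv = 5296, A_nv = 2×(331 − 3.5×35)×8 = 3336 mm²; tension across gage: (81 − 1×35)×8 = 368 mm². R_n = min(0.6×450×3336, 0.6×345×5296) + 1.0×450×368 = min(900.72, 1096.3) + 165.6 = 1066.3 kN. φR_n = 0.75 × 1066.3 = 799.7 kN.
Tension yield (gross): A_g = 284×8 = 2272 mm². φR_n = 0.90 × 345 × 2272 = 705.5 kN.
Tension rupture (net): A_n = (284 − 2×35)×8 = 1712 mm² (U = 1.0, A_e = A_n). φR_n = 0.75 × 450 × 1712 = 577.8 kN.
Governing: min(1989.1, 1396.4, 799.7, 705.5, 577.8) = 577.8 kN → net-section rupture.

577.8 kN (net-section rupture governs)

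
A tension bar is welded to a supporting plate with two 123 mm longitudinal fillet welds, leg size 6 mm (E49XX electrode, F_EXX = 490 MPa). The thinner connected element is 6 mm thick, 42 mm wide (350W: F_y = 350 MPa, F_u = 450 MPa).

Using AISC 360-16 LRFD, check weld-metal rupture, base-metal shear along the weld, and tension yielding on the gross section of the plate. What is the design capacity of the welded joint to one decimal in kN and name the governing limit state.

Weld metal: throat = 0.707×6 = 4.242 mm, L = 2×123 = 246 mm. φR_n = 0.75 × 0.6 × 490 × 4.242 × 246 = 230.1 kN.
Base metal shear (6 mm plate): yield φR_n = 1.0×0.6×350×6×246 = 310.0 kN; rupture φR_n = 0.75×0.6×450×6×246 = 298.9 kN; take 298.9 kN (rupture).
Tension yield (gross): A_g = 42×6 = 252 mm². φR_n = 0.90 × 350 × 252 = 79.4 kN.
Governing: min(230.1, 298.9, 79.4) = 79.4 kN → gross-section yield.

79.4 kN (gross-section yield governs)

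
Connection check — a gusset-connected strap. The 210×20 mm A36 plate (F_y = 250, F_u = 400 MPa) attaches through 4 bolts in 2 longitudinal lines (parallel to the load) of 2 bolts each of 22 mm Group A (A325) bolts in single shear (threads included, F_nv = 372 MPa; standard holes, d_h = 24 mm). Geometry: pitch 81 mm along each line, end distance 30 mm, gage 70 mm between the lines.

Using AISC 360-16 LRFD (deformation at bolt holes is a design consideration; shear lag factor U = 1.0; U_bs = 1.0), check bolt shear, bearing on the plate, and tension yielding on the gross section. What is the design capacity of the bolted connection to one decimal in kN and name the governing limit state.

Bolt shear: A_b = π(22)²/4 = 380.13 mm². φR_n = 0.75 × 372 × 380.13 × 4 × 1 = 424.2 kN.
Bearing (20 mm plate, F_u = 400 MPa): end bolts L_c = 30 − 24/2 = 18, R_n = min(1.2×18×20×400, 2.4×22×20×400) = 172.8 kN/bolt; interior L_c = 81 − 24 = 57, R_n = 422.4 kN/bolt. φR_n = 0.75 × (2×172.8 + 2×422.4) = 892.8 kN.
Tension yield (gross): A_g = 210×20 = 4200 mm². φR_n = 0.90 × 250 × 4200 = 945.0 kN.
Governing: min(424.2, 892.8, 945.0) = 424.2 kN → bolt shear.

424.2 kN (bolt shear governs)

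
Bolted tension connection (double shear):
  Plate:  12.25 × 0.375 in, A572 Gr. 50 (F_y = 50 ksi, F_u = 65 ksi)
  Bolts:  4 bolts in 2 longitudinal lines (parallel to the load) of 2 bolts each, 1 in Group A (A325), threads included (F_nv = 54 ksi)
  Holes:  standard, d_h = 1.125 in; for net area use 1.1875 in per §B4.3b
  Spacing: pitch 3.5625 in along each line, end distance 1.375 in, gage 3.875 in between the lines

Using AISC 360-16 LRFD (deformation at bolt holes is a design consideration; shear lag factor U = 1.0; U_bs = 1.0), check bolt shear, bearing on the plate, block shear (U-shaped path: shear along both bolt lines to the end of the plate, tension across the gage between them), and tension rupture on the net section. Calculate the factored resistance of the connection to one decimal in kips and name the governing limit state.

118.4 kips (block shear governs)

Bolt shear: A_b = π(1)²/4 = 0.7854 in². φR_n = 0.75 × 54 × 0.7854 × 4 × 2 = 254.5 kips.
Bearing (0.375 in plate, F_u = 65 ksi): end bolts L_c = 1.375 − 1.125/2 = 0.8125, R_n = min(1.2×0.8125×0.375×65, 2.4×1×0.375×65) = 23.766 kips/bolt; interior L_c = 3.5625 − 1.125 = 2.4375, R_n = 58.5 kips/bolt. φR_n = 0.75 × (2×23.766 + 2×58.5) = 123.4 kips.
Block shear: shear path 2×[1.375+1×3.5625] = 2×4.9375 in, A_gv = 3.7031, A_nv = 2×(4.9375 − 1.5×1.1875)×0.375 = 2.3672 in²; tension across gage: (3.875 − 1×1.1875)×0.375 = 1.0078 in². R_n = min(0.6×65×2.3672, 0.6×50×3.7031) + 1.0×65×1.0078 = min(92.321, 111.09) + 65.507 = 157.83 kips. φR_n = 0.75 × 157.83 = 118.4 kips.
Tension rupture (net): A_n = (12.25 − 2×1.1875)×0.375 = 3.7031 in² (U = 1.0, A_e = A_n). φR_n = 0.75 × 65 × 3.7031 = 180.5 kips.
Governing: min(254.5, 123.4, 118.4, 180.5) = 118.4 kips → block shear.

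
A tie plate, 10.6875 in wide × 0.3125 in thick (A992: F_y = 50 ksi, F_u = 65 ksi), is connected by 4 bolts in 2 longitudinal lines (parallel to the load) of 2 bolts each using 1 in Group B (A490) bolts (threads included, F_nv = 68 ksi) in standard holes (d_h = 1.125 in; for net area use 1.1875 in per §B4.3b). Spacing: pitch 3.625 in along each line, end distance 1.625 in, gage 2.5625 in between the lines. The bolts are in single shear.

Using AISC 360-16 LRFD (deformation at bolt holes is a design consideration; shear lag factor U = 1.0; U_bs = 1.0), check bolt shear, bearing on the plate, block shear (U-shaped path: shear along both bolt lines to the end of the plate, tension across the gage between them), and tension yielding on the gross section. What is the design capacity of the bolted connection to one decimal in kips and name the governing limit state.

84.4 kips (block shear governs)

Bolt shear: A_b = π(1)²/4 = 0.7854 in². φR_n = 0.75 × 68 × 0.7854 × 4 × 1 = 160.2 kips.
Bearing (0.3125 in plate, F_u = 65 ksi): end bolts L_c = 1.625 − 1.125/2 = 1.0625, R_n = min(1.2×1.0625×0.3125×65, 2.4×1×0.3125×65) = 25.898 kips/bolt; interior L_c = 3.625 − 1.125 = 2.5, R_n = 48.75 kips/bolt. φR_n = 0.75 × (2×25.898 + 2×48.75) = 112.0 kips.
Block shear: shear path 2×[1.625+1×3.625] = 2×5.25 in, A_gv = 3.2813, A_nv = 2×(5.25 − 1.5×1.1875)×0.3125 = 2.168 in²; tension across gage: (2.5625 − 1×1.1875)×0.3125 = 0.42969 in². R_n = min(0.6×65×2.168, 0.6×50×3.2813) + 1.0×65×0.42969 = min(84.552, 98.439) + 27.93 = 112.48 kips. φR_n = 0.75 × 112.48 = 84.4 kips.
Tension yield (gross): A_g = 10.6875×0.3125 = 3.3398 in². φR_n = 0.90 × 50 × 3.3398 = 150.3 kips.
Governing: min(160.2, 112.0, 84.4, 150.3) = 84.4 kips → block shear.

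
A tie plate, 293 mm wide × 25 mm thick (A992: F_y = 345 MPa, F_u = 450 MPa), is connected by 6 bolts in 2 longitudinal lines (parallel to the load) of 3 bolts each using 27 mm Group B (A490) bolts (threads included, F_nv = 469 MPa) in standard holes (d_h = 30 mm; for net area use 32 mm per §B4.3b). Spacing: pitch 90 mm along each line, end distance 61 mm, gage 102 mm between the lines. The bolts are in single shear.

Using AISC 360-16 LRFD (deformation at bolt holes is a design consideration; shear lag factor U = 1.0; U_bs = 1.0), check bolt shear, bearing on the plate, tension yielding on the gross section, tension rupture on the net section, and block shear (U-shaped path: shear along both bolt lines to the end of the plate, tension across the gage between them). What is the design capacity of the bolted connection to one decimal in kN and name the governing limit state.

1208.4 kN (bolt shear governs)

Bolt shear: A_b = π(27)²/4 = 572.56 mm². φR_n = 0.75 × 469 × 572.56 × 6 × 1 = 1208.4 kN.
Bearing (25 mm plate, F_u = 450 MPa): end bolts L_c = 61 − 30/2 = 46, R_n = min(1.2×46×25×450, 2.4×27×25×450) = 621 kN/bolt; interior L_c = 90 − 30 = 60, R_n = 729 kN/bolt. φR_n = 0.75 × (2×621 + 4×729) = 3118.5 kN.
Tension yield (gross): A_g = 293×25 = 7325 mm². φR_n = 0.90 × 345 × 7325 = 2274.4 kN.
Tension rupture (net): A_n = (293 − 2×32)×25 = 5725 mm² (U = 1.0, A_e = A_n). φR_n = 0.75 × 450 × 5725 = 1932.2 kN.
Block shear: shear path 2×[61+2×90] = 2×241 mm, A_gv = 12050, A_nv = 2×(241 − 2.5×32)×25 = 8050 mm²; tension across gage: (102 − 1×32)×25 = 1750 mm². R_n = min(0.6×450×8050, 0.6×345×12050) + 1.0×450×1750 = min(2173.5, 2494.4) + 787.5 = 2961 kN. φR_n = 0.75 × 2961 = 2220.8 kN.
Governing: min(1208.4, 3118.5, 2274.4, 1932.2, 2220.8) = 1208.4 kN → bolt shear.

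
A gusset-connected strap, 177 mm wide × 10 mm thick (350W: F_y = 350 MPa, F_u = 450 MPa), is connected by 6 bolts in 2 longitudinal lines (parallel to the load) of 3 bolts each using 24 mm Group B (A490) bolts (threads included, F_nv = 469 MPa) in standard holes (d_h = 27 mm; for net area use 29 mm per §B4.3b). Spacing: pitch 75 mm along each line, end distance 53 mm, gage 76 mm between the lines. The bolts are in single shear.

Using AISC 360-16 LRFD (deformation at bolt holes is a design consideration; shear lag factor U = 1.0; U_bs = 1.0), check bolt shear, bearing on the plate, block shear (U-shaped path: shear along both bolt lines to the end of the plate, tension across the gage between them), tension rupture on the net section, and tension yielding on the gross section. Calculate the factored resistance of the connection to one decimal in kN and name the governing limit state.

Bolt shear: A_b = π(24)²/4 = 452.39 mm². φR_n = 0.75 × 469 × 452.39 × 6 × 1 = 954.8 kN.
Bearing (10 mm plate, F_u = 450 MPa): end bolts L_c = 53 − 27/2 = 39.5, R_n = min(1.2×39.5×10×450, 2.4×24×10×450) = 213.3 kN/bolt; interior L_c = 75 − 27 = 48, R_n = 259.2 kN/bolt. φR_n = 0.75 × (2×213.3 + 4×259.2) = 1097.6 kN.
Block shear: shear path 2×[53+2×75] = 2×203 mm, A_gv = 4060, A_nv = 2×(203 − 2.5×29)×10 = 2610 mm²; tension across gage: (76 − 1×29)×10 = 470 mm². R_n = min(0.6×450×2610, 0.6×350×4060) + 1.0×450×470 = min(704.7, 852.6) + 211.5 = 916.2 kN. φR_n = 0.75 × 916.2 = 687.2 kN.
Tension rupture (net): A_n = (177 − 2×29)×10 = 1190 mm² (U = 1.0, A_e = A_n). φR_n = 0.75 × 450 × 1190 = 401.6 kN.
Tension yield (gross): A_g = 177×10 = 1770 mm². φR_n = 0.90 × 350 × 1770 = 557.6 kN.
Governing: min(954.8, 1097.6, 687.2, 401.6, 557.6) = 401.6 kN → net-section rupture.

401.6 kN (net-section rupture governs)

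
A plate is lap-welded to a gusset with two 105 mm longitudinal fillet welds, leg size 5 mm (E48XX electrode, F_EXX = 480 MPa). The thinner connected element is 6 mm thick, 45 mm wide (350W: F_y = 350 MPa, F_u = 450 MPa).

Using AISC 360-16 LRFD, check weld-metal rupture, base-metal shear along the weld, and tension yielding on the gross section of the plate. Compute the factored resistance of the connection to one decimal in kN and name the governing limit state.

85.1 kN (gross-section yield governs)

Weld metal: throat = 0.707×5 = 3.535 mm, L = 2×105 = 210 mm. φR_n = 0.75 × 0.6 × 480 × 3.535 × 210 = 160.3 kN.
Base metal shear (6 mm plate): yield φR_n = 1.0×0.6×350×6×210 = 264.6 kN; rupture φR_n = 0.75×0.6×450×6×210 = 255.2 kN; take 255.2 kN (rupture).
Tension yield (gross): A_g = 45×6 = 270 mm². φR_n = 0.90 × 350 × 270 = 85.1 kN.
Governing: min(160.3, 255.2, 85.1) = 85.1 kN → gross-section yield.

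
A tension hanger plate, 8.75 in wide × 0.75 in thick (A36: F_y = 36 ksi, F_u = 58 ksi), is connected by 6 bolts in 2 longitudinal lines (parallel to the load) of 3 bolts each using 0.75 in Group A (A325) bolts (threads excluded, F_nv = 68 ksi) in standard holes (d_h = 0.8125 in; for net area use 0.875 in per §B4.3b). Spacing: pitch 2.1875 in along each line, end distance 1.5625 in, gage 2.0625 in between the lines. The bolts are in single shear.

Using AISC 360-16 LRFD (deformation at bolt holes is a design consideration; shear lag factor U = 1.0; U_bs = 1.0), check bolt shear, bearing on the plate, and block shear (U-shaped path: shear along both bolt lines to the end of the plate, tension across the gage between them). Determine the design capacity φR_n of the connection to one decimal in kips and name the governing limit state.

Bolt shear: A_b = π(0.75)²/4 = 0.44179 in². φR_n = 0.75 × 68 × 0.44179 × 6 × 1 = 135.2 kips.
Bearing (0.75 in plate, F_u = 58 ksi): end bolts L_c = 1.5625 − 0.8125/2 = 1.15625, R_n = min(1.2×1.15625×0.75×58, 2.4×0.75×0.75×58) = 60.356 kips/bolt; interior L_c = 2.1875 − 0.8125 = 1.375, R_n = 71.775 kips/bolt. φR_n = 0.75 × (2×60.356 + 4×71.775) = 305.9 kips.
Block shear: shear path 2×[1.5625+2×2.1875] = 2×5.9375 in, A_gv = 8.9063, A_nv = 2×(5.9375 − 2.5×0.875)×0.75 = 5.625 in²; tension across gage: (2.0625 − 1×0.875)×0.75 = 0.89063 in². R_n = min(0.6×58×5.625, 0.6×36×8.9063) + 1.0×58×0.89063 = min(195.75, 192.38) + 51.657 = 244.04 kips. φR_n = 0.75 × 244.04 = 183.0 kips.
Governing: min(135.2, 305.9, 183.0) = 135.2 kips → bolt shear.

135.2 kips (bolt shear governs)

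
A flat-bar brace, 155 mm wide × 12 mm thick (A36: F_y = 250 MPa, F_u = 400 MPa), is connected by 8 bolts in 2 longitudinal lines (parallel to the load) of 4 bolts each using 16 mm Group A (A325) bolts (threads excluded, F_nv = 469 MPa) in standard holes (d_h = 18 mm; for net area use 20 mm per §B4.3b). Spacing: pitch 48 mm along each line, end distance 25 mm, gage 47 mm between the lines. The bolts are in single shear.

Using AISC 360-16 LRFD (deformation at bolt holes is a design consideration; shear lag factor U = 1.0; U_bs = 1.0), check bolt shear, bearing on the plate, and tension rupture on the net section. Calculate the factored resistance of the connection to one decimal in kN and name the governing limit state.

414.0 kN (net-section rupture governs)

Bolt shear: A_b = π(16)²/4 = 201.06 mm². φR_n = 0.75 × 469 × 201.06 × 8 × 1 = 565.8 kN.
Bearing (12 mm plate, F_u = 400 MPa): end bolts L_c = 25 − 18/2 = 16, R_n = min(1.2×16×12×400, 2.4×16×12×400) = 92.16 kN/bolt; interior L_c = 48 − 18 = 30, R_n = 172.8 kN/bolt. φR_n = 0.75 × (2×92.16 + 6×172.8) = 915.8 kN.
Tension rupture (net): A_n = (155 − 2×20)×12 = 1380 mm² (U = 1.0, A_e = A_n). φR_n = 0.75 × 400 × 1380 = 414.0 kN.
Governing: min(565.8, 915.8, 414.0) = 414.0 kN → net-section rupture.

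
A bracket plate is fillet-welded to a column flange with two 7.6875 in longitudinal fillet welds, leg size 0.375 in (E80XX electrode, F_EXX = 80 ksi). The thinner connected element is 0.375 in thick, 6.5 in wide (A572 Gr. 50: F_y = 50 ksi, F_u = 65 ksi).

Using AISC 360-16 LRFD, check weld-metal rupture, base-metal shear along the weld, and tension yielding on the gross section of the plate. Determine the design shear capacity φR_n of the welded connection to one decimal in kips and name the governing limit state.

Weld metal: throat = 0.707×0.375 = 0.26513 in, L = 2×7.6875 = 15.375 in. φR_n = 0.75 × 0.6 × 80 × 0.26513 × 15.375 = 146.7 kips.
Base metal shear (0.375 in plate): yield φR_n = 1.0×0.6×50×0.375×15.375 = 173.0 kips; rupture φR_n = 0.75×0.6×65×0.375×15.375 = 168.6 kips; take 168.6 kips (rupture).
Tension yield (gross): A_g = 6.5×0.375 = 2.4375 in². φR_n = 0.90 × 50 × 2.4375 = 109.7 kips.
Governing: min(146.7, 168.6, 109.7) = 109.7 kips → gross-section yield.

109.7 kips (gross-section yield governs)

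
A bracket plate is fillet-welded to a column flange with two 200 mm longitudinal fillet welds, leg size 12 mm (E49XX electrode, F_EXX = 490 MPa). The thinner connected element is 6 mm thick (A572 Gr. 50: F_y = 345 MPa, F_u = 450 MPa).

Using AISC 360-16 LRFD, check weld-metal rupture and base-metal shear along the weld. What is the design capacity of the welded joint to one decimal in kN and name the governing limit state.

Weld metal: throat = 0.707×12 = 8.484 mm, L = 2×200 = 400 mm. φR_n = 0.75 × 0.6 × 490 × 8.484 × 400 = 748.3 kN.
Base metal shear (6 mm plate): yield φR_n = 1.0×0.6×345×6×400 = 496.8 kN; rupture φR_n = 0.75×0.6×450×6×400 = 486.0 kN; take 486.0 kN (rupture).
Governing: min(748.3, 486.0) = 486.0 kN → base-metal shear.

486.0 kN (base-metal shear governs)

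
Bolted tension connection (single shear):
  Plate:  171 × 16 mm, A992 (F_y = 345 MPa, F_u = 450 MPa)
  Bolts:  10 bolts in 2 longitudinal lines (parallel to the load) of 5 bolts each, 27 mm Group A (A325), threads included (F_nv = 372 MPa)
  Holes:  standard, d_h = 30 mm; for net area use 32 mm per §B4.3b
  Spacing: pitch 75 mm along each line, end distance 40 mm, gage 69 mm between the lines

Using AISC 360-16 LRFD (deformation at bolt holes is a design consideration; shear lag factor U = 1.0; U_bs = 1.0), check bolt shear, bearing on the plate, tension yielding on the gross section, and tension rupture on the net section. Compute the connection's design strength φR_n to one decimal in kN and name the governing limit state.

577.8 kN (net-section rupture governs)

Bolt shear: A_b = π(27)²/4 = 572.56 mm². φR_n = 0.75 × 372 × 572.56 × 10 × 1 = 1597.4 kN.
Bearing (16 mm plate, F_u = 450 MPa): end bolts L_c = 40 − 30/2 = 25, R_n = min(1.2×25×16×450, 2.4×27×16×450) = 216 kN/bolt; interior L_c = 75 − 30 = 45, R_n = 388.8 kN/bolt. φR_n = 0.75 × (2×216 + 8×388.8) = 2656.8 kN.
Tension yield (gross): A_g = 171×16 = 2736 mm². φR_n = 0.90 × 345 × 2736 = 849.5 kN.
Tension rupture (net): A_n = (171 − 2×32)×16 = 1712 mm² (U = 1.0, A_e = A_n). φR_n = 0.75 × 450 × 1712 = 577.8 kN.
Governing: min(1597.4, 2656.8, 849.5, 577.8) = 577.8 kN → net-section rupture.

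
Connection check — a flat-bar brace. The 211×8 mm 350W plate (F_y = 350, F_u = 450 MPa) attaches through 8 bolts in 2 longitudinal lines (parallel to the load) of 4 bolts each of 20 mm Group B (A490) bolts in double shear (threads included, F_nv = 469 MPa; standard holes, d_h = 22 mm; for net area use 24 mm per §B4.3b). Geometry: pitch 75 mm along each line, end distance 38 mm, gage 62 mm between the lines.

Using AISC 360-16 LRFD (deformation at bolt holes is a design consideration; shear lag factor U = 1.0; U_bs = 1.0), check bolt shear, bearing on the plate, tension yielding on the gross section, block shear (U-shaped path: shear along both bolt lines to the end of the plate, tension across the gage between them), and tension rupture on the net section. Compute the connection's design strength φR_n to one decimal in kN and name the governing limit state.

Bolt shear: A_b = π(20)²/4 = 314.16 mm². φR_n = 0.75 × 469 × 314.16 × 8 × 2 = 1768.1 kN.
Bearing (8 mm plate, F_u = 450 MPa): end bolts L_c = 38 − 22/2 = 27, R_n = min(1.2×27×8×450, 2.4×20×8×450) = 116.64 kN/bolt; interior L_c = 75 − 22 = 53, R_n = 172.8 kN/bolt. φR_n = 0.75 × (2×116.64 + 6×172.8) = 952.6 kN.
Tension yield (gross): A_g = 211×8 = 1688 mm². φR_n = 0.90 × 350 × 1688 = 531.7 kN.
Block shear: shear path 2×[38+3×75] = 2×263 mm, A_gv = 4208, A_nv = 2×(263 − 3.5×24)×8 = 2864 mm²; tension across gage: (62 − 1×24)×8 = 304 mm². R_n = min(0.6×450×2864, 0.6×350×4208) + 1.0×450×304 = min(773.28, 883.68) + 136.8 = 910.08 kN. φR_n = 0.75 × 910.08 = 682.6 kN.
Tension rupture (net): A_n = (211 − 2×24)×8 = 1304 mm² (U = 1.0, A_e = A_n). φR_n = 0.75 × 450 × 1304 = 440.1 kN.
Governing: min(1768.1, 952.6, 531.7, 682.6, 440.1) = 440.1 kN → net-section rupture.

440.1 kN (net-section rupture governs)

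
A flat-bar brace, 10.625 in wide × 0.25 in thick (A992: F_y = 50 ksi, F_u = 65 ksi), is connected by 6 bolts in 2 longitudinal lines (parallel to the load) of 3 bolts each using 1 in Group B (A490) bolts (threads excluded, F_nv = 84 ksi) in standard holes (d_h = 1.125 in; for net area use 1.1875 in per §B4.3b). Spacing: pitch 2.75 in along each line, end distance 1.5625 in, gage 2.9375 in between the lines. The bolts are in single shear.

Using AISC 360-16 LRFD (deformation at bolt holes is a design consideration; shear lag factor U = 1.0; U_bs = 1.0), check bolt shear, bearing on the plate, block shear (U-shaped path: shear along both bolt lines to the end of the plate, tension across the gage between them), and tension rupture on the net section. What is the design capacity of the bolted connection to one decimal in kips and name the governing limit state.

Bolt shear: A_b = π(1)²/4 = 0.7854 in². φR_n = 0.75 × 84 × 0.7854 × 6 × 1 = 296.9 kips.
Bearing (0.25 in plate, F_u = 65 ksi): end bolts L_c = 1.5625 − 1.125/2 = 1, R_n = min(1.2×1×0.25×65, 2.4×1×0.25×65) = 19.5 kips/bolt; interior L_c = 2.75 − 1.125 = 1.625, R_n = 31.688 kips/bolt. φR_n = 0.75 × (2×19.5 + 4×31.688) = 124.3 kips.
Block shear: shear path 2×[1.5625+2×2.75] = 2×7.0625 in, A_gv = 3.5313, A_nv = 2×(7.0625 − 2.5×1.1875)×0.25 = 2.0469 in²; tension across gage: (2.9375 − 1×1.1875)×0.25 = 0.4375 in². R_n = min(0.6×65×2.0469, 0.6×50×3.5313) + 1.0×65×0.4375 = min(79.829, 105.94) + 28.438 = 108.27 kips. φR_n = 0.75 × 108.27 = 81.2 kips.
Tension rupture (net): A_n = (10.625 − 2×1.1875)×0.25 = 2.0625 in² (U = 1.0, A_e = A_n). φR_n = 0.75 × 65 × 2.0625 = 100.5 kips.
Governing: min(296.9, 124.3, 81.2, 100.5) = 81.2 kips → block shear.

81.2 kips (block shear governs)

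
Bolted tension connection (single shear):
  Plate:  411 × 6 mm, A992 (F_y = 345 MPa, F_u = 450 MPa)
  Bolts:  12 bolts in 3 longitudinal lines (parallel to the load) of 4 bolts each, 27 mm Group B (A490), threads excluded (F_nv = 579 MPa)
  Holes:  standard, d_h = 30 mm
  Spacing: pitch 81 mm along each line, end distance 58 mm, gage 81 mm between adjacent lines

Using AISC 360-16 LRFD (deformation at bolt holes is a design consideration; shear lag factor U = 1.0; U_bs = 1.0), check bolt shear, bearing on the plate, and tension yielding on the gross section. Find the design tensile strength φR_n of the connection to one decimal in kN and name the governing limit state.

Bolt shear: A_b = π(27)²/4 = 572.56 mm². φR_n = 0.75 × 579 × 572.56 × 12 × 1 = 2983.6 kN.
Bearing (6 mm plate, F_u = 450 MPa): end bolts L_c = 58 − 30/2 = 43, R_n = min(1.2×43×6×450, 2.4×27×6×450) = 139.32 kN/bolt; interior L_c = 81 − 30 = 51, R_n = 165.24 kN/bolt. φR_n = 0.75 × (3×139.32 + 9×165.24) = 1428.8 kN.
Tension yield (gross): A_g = 411×6 = 2466 mm². φR_n = 0.90 × 345 × 2466 = 765.7 kN.
Governing: min(2983.6, 1428.8, 765.7) = 765.7 kN → gross-section yield.

765.7 kN (gross-section yield governs)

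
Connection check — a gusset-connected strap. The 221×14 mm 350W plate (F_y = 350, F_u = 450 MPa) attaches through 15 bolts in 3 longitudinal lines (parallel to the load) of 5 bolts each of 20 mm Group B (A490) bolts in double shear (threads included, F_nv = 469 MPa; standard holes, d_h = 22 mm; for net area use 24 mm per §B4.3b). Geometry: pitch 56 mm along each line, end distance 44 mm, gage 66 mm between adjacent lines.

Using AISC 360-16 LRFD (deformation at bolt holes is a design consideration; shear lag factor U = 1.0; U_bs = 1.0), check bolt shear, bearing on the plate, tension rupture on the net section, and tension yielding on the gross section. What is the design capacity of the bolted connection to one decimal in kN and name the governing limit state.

Bolt shear: A_b = π(20)²/4 = 314.16 mm². φR_n = 0.75 × 469 × 314.16 × 15 × 2 = 3315.2 kN.
Bearing (14 mm plate, F_u = 450 MPa): end bolts L_c = 44 − 22/2 = 33, R_n = min(1.2×33×14×450, 2.4×20×14×450) = 249.48 kN/bolt; interior L_c = 56 − 22 = 34, R_n = 257.04 kN/bolt. φR_n = 0.75 × (3×249.48 + 12×257.04) = 2874.7 kN.
Tension rupture (net): A_n = (221 − 3×24)×14 = 2086 mm² (U = 1.0, A_e = A_n). φR_n = 0.75 × 450 × 2086 = 704.0 kN.
Tension yield (gross): A_g = 221×14 = 3094 mm². φR_n = 0.90 × 350 × 3094 = 974.6 kN.
Governing: min(3315.2, 2874.7, 704.0, 974.6) = 704.0 kN → net-section rupture.

704.0 kN (net-section rupture governs)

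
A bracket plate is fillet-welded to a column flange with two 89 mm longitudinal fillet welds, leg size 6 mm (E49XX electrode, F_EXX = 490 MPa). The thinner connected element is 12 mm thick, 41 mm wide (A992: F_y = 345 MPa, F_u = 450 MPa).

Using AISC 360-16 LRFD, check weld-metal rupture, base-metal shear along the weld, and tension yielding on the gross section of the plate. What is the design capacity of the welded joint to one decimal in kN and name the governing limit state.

Weld metal: throat = 0.707×6 = 4.242 mm, L = 2×89 = 178 mm. φR_n = 0.75 × 0.6 × 490 × 4.242 × 178 = 166.5 kN.
Base metal shear (12 mm plate): yield φR_n = 1.0×0.6×345×12×178 = 442.2 kN; rupture φR_n = 0.75×0.6×450×12×178 = 432.5 kN; take 432.5 kN (rupture).
Tension yield (gross): A_g = 41×12 = 492 mm². φR_n = 0.90 × 345 × 492 = 152.8 kN.
Governing: min(166.5, 432.5, 152.8) = 152.8 kN → gross-section yield.

152.8 kN (gross-section yield governs)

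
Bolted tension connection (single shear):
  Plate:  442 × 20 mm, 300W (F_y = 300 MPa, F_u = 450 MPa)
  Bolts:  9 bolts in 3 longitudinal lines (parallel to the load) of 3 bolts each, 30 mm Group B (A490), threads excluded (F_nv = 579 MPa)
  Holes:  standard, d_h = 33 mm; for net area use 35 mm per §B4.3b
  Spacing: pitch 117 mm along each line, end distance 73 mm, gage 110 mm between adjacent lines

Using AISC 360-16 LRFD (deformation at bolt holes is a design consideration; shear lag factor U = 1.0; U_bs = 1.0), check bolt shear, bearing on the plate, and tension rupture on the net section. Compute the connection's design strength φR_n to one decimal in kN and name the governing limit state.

2274.8 kN (net-section rupture governs)

Bolt shear: A_b = π(30)²/4 = 706.86 mm². φR_n = 0.75 × 579 × 706.86 × 9 × 1 = 2762.6 kN.
Bearing (20 mm plate, F_u = 450 MPa): end bolts L_c = 73 − 33/2 = 56.5, R_n = min(1.2×56.5×20×450, 2.4×30×20×450) = 610.2 kN/bolt; interior L_c = 117 − 33 = 84, R_n = 648 kN/bolt. φR_n = 0.75 × (3×610.2 + 6×648) = 4289.0 kN.
Tension rupture (net): A_n = (442 − 3×35)×20 = 6740 mm² (U = 1.0, A_e = A_n). φR_n = 0.75 × 450 × 6740 = 2274.8 kN.
Governing: min(2762.6, 4289.0, 2274.8) = 2274.8 kN → net-section rupture.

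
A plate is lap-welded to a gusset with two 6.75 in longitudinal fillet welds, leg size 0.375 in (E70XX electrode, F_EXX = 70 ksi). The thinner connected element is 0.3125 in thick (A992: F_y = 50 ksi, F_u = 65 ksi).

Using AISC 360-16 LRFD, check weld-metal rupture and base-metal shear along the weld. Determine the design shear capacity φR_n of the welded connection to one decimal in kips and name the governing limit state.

112.7 kips (weld metal governs)

Weld metal: throat = 0.707×0.375 = 0.26513 in, L = 2×6.75 = 13.5 in. φR_n = 0.75 × 0.6 × 70 × 0.26513 × 13.5 = 112.7 kips.
Base metal shear (0.3125 in plate): yield φR_n = 1.0×0.6×50×0.3125×13.5 = 126.6 kips; rupture φR_n = 0.75×0.6×65×0.3125×13.5 = 123.4 kips; take 123.4 kips (rupture).
Governing: min(112.7, 123.4) = 112.7 kips → weld metal.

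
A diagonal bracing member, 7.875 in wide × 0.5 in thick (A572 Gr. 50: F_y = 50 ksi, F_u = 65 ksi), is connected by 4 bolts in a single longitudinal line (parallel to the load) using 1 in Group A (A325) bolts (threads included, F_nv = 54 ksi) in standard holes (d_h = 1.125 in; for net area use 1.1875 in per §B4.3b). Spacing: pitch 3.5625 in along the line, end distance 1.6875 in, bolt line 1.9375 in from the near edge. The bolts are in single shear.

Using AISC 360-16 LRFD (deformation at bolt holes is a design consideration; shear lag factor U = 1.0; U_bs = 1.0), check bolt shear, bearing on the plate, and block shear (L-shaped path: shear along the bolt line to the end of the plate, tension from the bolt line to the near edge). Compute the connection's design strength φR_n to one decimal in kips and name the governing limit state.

127.2 kips (bolt shear governs)

Bolt shear: A_b = π(1)²/4 = 0.7854 in². φR_n = 0.75 × 54 × 0.7854 × 4 × 1 = 127.2 kips.
Bearing (0.5 in plate, F_u = 65 ksi): end bolts L_c = 1.6875 − 1.125/2 = 1.125, R_n = min(1.2×1.125×0.5×65, 2.4×1×0.5×65) = 43.875 kips/bolt; interior L_c = 3.5625 − 1.125 = 2.4375, R_n = 78 kips/bolt. φR_n = 0.75 × (1×43.875 + 3×78) = 208.4 kips.
Block shear: shear path 1×[1.6875+3×3.5625] = 1×12.375 in, A_gv = 6.1875, A_nv = 1×(12.375 − 3.5×1.1875)×0.5 = 4.1094 in²; tension to near edge: (1.9375 − 0.5×1.1875)×0.5 = 0.67188 in². R_n = min(0.6×65×4.1094, 0.6×50×6.1875) + 1.0×65×0.67188 = min(160.27, 185.63) + 43.672 = 203.94 kips. φR_n = 0.75 × 203.94 = 153.0 kips.
Governing: min(127.2, 208.4, 153.0) = 127.2 kips → bolt shear.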